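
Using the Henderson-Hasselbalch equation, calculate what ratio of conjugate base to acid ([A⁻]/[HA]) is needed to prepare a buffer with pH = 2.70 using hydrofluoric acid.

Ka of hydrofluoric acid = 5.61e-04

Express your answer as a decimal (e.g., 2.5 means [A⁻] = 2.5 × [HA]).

pKa = -log(5.61e-04) = 3.2510. pH = pKa + log([A⁻]/[HA]), so log([A⁻]/[HA]) = pH − pKa = 2.70 − 3.2510 = -0.5510. [A⁻]/[HA] = 10^(-0.5510) = 0.281

[A⁻]/[HA] = 0.281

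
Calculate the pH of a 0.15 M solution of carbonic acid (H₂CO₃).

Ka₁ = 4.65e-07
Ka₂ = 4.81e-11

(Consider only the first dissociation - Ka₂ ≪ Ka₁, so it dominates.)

First dissociation dominates. From Ka₁ = [H⁺][HA⁻]/[H₂A], x² + Ka₁·x − Ka₁·C = 0 with C = 0.15 M and Ka₁ = 4.65e-07. Solving: [H⁺] = (−Ka₁ + √(Ka₁² + 4·Ka₁·C)) / 2 = 2.6387e-04 M. pH = -log(2.6387e-04) = 3.58.

pH = 3.58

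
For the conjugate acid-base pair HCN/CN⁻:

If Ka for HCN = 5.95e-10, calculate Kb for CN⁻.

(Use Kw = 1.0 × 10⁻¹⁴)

For a conjugate pair Ka × Kb = Kw, so Kb = Kw/Ka = 1.0 × 10⁻¹⁴ / 5.95e-10 = 1.68e-05.

K_b = 1.68e-05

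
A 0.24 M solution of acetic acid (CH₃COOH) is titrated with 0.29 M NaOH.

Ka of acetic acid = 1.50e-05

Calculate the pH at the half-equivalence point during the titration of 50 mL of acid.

At half-equivalence [HA] = [A⁻], so Henderson-Hasselbalch gives pH = pKa = -log(1.50e-05) = 4.82.

pH = pKa = 4.82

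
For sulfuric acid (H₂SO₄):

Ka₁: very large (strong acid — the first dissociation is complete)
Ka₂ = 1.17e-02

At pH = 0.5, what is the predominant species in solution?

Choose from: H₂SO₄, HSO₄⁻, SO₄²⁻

The first dissociation is complete, so H₂SO₄ itself is never the predominant species in water; pKa₂ = -log(1.17e-02) = 1.93. For a polyprotic acid the predominant species crosses at each pKa: below pKa_n the protonated form dominates, above it the deprotonated form does. At pH = 0.5, the predominant species is HSO₄⁻.

HSO₄⁻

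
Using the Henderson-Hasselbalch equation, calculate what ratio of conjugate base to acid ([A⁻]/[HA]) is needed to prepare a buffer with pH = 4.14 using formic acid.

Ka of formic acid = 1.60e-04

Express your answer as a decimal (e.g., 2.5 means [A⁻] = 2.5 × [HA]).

pKa = -log(1.60e-04) = 3.7959. pH = pKa + log([A⁻]/[HA]), so log([A⁻]/[HA]) = pH − pKa = 4.14 − 3.7959 = 0.3441. [A⁻]/[HA] = 10^(0.3441) = 2.21

[A⁻]/[HA] = 2.21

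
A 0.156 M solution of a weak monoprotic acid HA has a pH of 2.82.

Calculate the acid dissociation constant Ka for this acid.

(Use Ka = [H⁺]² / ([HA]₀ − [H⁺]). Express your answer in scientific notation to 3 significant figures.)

[H⁺] = 10^(−pH) = 10^(−2.82) = 1.514e-03 M. For HA ⇌ H⁺ + A⁻, Ka = [H⁺][A⁻]/[HA] = [H⁺]² / ([HA]₀ − [H⁺]) = (1.514e-03)² / (0.156 − 1.514e-03) = 1.48e-05.

K_a = 1.48e-05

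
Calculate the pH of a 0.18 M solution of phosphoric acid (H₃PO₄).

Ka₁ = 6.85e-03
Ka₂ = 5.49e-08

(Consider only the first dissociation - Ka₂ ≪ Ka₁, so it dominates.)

First dissociation dominates. From Ka₁ = [H⁺][HA⁻]/[H₂A], x² + Ka₁·x − Ka₁·C = 0 with C = 0.18 M and Ka₁ = 6.85e-03. Solving: [H⁺] = (−Ka₁ + √(Ka₁² + 4·Ka₁·C)) / 2 = 3.1856e-02 M. pH = -log(3.1856e-02) = 1.50.

pH = 1.50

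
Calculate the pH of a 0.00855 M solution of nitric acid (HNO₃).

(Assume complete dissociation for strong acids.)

[H⁺] = 0.00855 M for strong acid. pH = -log[H⁺] = -log(0.00855)

pH = 2.07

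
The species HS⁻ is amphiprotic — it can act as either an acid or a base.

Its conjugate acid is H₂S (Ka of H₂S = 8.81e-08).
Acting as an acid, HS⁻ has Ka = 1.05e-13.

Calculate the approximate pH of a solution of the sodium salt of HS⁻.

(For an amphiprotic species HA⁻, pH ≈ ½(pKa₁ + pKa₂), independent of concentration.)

pKa₁ = -log(8.81e-08) = 7.06; pKa₂ = -log(1.05e-13) = 12.98. For an amphiprotic species, pH ≈ ½(pKa₁ + pKa₂) = ½(7.06 + 12.98) = 10.02.

pH = 10.02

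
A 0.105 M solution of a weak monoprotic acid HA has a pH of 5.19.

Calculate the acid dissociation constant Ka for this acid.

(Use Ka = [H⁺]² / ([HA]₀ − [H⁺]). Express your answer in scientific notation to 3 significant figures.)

[H⁺] = 10^(−pH) = 10^(−5.19) = 6.457e-06 M. For HA ⇌ H⁺ + A⁻, Ka = [H⁺][A⁻]/[HA] = [H⁺]² / ([HA]₀ − [H⁺]) = (6.457e-06)² / (0.105 − 6.457e-06) = 3.97e-10.

K_a = 3.97e-10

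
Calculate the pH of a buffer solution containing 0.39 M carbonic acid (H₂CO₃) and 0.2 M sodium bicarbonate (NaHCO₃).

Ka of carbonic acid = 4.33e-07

pKa = -log(4.33e-07) = 6.36. pH = pKa + log([A⁻]/[HA]) = 6.36 + log(0.2/0.39)

pH = 6.07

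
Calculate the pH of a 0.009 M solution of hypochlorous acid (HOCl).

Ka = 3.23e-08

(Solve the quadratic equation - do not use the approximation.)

x² + Ka×x - Ka×C = 0. Using quadratic formula: [H⁺] = 1.7034e-05

pH = 4.77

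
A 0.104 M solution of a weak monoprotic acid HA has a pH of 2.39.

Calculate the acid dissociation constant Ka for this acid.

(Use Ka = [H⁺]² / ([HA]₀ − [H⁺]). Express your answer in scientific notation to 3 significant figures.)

[H⁺] = 10^(−pH) = 10^(−2.39) = 4.074e-03 M. For HA ⇌ H⁺ + A⁻, Ka = [H⁺][A⁻]/[HA] = [H⁺]² / ([HA]₀ − [H⁺]) = (4.074e-03)² / (0.104 − 4.074e-03) = 1.66e-04.

K_a = 1.66e-04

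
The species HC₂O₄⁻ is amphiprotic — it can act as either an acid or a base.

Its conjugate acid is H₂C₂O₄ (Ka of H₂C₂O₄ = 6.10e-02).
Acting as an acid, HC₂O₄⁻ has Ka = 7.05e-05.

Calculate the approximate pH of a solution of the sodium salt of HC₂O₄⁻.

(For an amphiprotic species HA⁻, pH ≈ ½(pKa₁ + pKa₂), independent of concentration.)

pKa₁ = -log(6.10e-02) = 1.21; pKa₂ = -log(7.05e-05) = 4.15. For an amphiprotic species, pH ≈ ½(pKa₁ + pKa₂) = ½(1.21 + 4.15) = 2.68.

pH = 2.68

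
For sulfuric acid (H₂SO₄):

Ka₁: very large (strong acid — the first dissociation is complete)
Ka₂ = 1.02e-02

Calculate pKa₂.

pKa₂ = -log(Ka₂) = -log(1.02e-02) = 1.99.

pK_{a2} = 1.99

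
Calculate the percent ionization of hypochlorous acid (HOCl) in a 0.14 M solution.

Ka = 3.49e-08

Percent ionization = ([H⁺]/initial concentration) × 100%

Using Ka equilibrium: x² + Ka×x - Ka×C = 0. Solving: [H⁺] = 6.9882e-05. Percent = (6.9882e-05/0.14) × 100

Percent ionization = 0.0499%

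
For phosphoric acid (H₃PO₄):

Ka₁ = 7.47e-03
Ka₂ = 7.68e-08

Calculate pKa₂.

pKa₂ = -log(Ka₂) = -log(7.68e-08) = 7.11.

pK_{a2} = 7.11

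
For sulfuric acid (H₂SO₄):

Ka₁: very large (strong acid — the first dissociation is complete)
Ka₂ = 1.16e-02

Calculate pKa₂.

pKa₂ = -log(Ka₂) = -log(1.16e-02) = 1.94.

pK_{a2} = 1.94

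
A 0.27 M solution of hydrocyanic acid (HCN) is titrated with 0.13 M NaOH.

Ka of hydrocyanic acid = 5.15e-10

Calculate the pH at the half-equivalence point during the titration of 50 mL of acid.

At half-equivalence [HA] = [A⁻], so Henderson-Hasselbalch gives pH = pKa = -log(5.15e-10) = 9.29.

pH = pKa = 9.29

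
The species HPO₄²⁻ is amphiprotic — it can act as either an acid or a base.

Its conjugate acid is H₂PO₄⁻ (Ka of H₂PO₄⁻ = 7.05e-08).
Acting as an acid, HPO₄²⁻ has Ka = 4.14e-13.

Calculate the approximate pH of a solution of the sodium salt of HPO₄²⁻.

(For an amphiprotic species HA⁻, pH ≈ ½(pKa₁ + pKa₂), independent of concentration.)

pKa₁ = -log(7.05e-08) = 7.15; pKa₂ = -log(4.14e-13) = 12.38. For an amphiprotic species, pH ≈ ½(pKa₁ + pKa₂) = ½(7.15 + 12.38) = 9.77.

pH = 9.77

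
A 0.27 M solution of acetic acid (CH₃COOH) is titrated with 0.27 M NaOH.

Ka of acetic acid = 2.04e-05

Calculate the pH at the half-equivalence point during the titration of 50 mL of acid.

At half-equivalence [HA] = [A⁻], so Henderson-Hasselbalch gives pH = pKa = -log(2.04e-05) = 4.69.

pH = pKa = 4.69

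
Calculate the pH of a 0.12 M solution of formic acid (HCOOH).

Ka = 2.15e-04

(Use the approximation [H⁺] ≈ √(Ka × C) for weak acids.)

[H⁺] = √(Ka × C) = √(2.15e-04 × 0.12) = 5.0794e-03. pH = -log(5.0794e-03)

pH = 2.29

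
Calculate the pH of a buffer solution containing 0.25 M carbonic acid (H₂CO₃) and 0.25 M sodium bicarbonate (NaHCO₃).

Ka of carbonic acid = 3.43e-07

pKa = -log(3.43e-07) = 6.46. pH = pKa + log([A⁻]/[HA]) = 6.46 + log(0.25/0.25)

pH = 6.46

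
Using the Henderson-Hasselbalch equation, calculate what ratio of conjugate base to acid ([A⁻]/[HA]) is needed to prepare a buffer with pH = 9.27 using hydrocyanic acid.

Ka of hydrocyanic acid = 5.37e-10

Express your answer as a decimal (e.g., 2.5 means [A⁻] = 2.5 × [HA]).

pKa = -log(5.37e-10) = 9.2700. pH = pKa + log([A⁻]/[HA]), so log([A⁻]/[HA]) = pH − pKa = 9.27 − 9.2700 = -0.0000. [A⁻]/[HA] = 10^(-0.0000) = 1.00

[A⁻]/[HA] = 1.00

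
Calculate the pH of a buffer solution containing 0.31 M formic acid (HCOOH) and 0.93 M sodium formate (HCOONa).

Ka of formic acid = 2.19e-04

pKa = -log(2.19e-04) = 3.66. pH = pKa + log([A⁻]/[HA]) = 3.66 + log(0.93/0.31)

pH = 4.14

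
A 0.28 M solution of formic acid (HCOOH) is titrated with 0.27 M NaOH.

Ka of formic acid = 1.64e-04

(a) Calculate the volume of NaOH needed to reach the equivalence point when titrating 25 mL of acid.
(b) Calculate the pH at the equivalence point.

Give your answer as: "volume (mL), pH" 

moles acid = 0.28 × 25/1000 = 0.007 mol; V_base = moles/0.27 × 1000 = 25.9 mL. At equivalence only the conjugate base is present: [A⁻] = 0.007/0.051 = 1.3745e-01 M. Kb = Kw/Ka = 6.10e-11; [OH⁻] = √(Kb × [A⁻]) = 2.8951e-06; pOH = 5.54; pH = 14 - pOH = 8.46.

V = 25.9 mL, pH = 8.46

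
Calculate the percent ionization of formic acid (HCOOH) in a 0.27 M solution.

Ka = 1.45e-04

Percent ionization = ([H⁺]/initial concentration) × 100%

Using Ka equilibrium: x² + Ka×x - Ka×C = 0. Solving: [H⁺] = 6.1849e-03. Percent = (6.1849e-03/0.27) × 100

Percent ionization = 2.29%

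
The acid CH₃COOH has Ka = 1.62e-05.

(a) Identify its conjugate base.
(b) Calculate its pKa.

(a) The conjugate base is formed by removing one H⁺ from CH₃COOH, giving CH₃COO⁻. (b) pKa = -log(Ka) = -log(1.62e-05) = 4.79.

Conjugate base: CH₃COO⁻; pK_a = 4.79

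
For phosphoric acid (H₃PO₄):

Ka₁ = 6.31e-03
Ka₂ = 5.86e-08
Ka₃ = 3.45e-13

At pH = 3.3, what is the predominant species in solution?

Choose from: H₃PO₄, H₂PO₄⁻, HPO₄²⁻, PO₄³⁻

pKa₁ = 2.20, pKa₂ = 7.23, pKa₃ = 12.46. For a polyprotic acid the predominant species crosses at each pKa: below pKa_n the protonated form dominates, above it the deprotonated form does. At pH = 3.3, the predominant species is H₂PO₄⁻.

H₂PO₄⁻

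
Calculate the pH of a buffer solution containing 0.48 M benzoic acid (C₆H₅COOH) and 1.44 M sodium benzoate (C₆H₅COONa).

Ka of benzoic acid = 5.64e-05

pKa = -log(5.64e-05) = 4.25. pH = pKa + log([A⁻]/[HA]) = 4.25 + log(1.44/0.48)

pH = 4.73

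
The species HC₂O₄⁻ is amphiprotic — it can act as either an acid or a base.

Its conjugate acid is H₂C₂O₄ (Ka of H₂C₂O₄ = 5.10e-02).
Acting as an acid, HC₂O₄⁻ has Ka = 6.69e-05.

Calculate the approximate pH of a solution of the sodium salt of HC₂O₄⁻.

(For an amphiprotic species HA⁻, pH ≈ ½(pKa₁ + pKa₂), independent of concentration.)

pKa₁ = -log(5.10e-02) = 1.29; pKa₂ = -log(6.69e-05) = 4.17. For an amphiprotic species, pH ≈ ½(pKa₁ + pKa₂) = ½(1.29 + 4.17) = 2.73.

pH = 2.73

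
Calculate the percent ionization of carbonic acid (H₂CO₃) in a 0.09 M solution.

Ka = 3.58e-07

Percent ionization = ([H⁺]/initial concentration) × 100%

Using Ka equilibrium: x² + Ka×x - Ka×C = 0. Solving: [H⁺] = 1.7932e-04. Percent = (1.7932e-04/0.09) × 100

Percent ionization = 0.199%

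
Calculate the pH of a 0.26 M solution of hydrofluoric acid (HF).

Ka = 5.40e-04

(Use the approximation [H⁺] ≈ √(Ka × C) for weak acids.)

[H⁺] = √(Ka × C) = √(5.40e-04 × 0.26) = 1.1849e-02. pH = -log(1.1849e-02)

pH = 1.93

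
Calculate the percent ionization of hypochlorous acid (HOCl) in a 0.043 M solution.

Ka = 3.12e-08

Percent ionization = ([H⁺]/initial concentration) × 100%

Using Ka equilibrium: x² + Ka×x - Ka×C = 0. Solving: [H⁺] = 3.6612e-05. Percent = (3.6612e-05/0.043) × 100

Percent ionization = 0.0851%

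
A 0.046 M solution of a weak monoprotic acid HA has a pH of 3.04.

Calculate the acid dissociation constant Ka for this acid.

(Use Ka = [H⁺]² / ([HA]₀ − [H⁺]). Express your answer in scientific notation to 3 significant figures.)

[H⁺] = 10^(−pH) = 10^(−3.04) = 9.120e-04 M. For HA ⇌ H⁺ + A⁻, Ka = [H⁺][A⁻]/[HA] = [H⁺]² / ([HA]₀ − [H⁺]) = (9.120e-04)² / (0.046 − 9.120e-04) = 1.84e-05.

K_a = 1.84e-05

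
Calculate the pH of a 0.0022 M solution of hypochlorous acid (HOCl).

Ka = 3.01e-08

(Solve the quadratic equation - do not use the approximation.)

x² + Ka×x - Ka×C = 0. Using quadratic formula: [H⁺] = 8.1225e-06

pH = 5.09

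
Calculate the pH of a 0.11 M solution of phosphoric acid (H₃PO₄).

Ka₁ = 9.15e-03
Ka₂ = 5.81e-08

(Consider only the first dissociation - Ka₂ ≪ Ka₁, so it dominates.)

First dissociation dominates. From Ka₁ = [H⁺][HA⁻]/[H₂A], x² + Ka₁·x − Ka₁·C = 0 with C = 0.11 M and Ka₁ = 9.15e-03. Solving: [H⁺] = (−Ka₁ + √(Ka₁² + 4·Ka₁·C)) / 2 = 2.7479e-02 M. pH = -log(2.7479e-02) = 1.56.

pH = 1.56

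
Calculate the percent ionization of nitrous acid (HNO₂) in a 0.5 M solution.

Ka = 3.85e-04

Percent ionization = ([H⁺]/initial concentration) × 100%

Using Ka equilibrium: x² + Ka×x - Ka×C = 0. Solving: [H⁺] = 1.3683e-02. Percent = (1.3683e-02/0.5) × 100

Percent ionization = 2.74%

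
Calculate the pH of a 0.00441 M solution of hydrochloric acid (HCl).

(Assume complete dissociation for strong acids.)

[H⁺] = 0.00441 M for strong acid. pH = -log[H⁺] = -log(0.00441)

pH = 2.36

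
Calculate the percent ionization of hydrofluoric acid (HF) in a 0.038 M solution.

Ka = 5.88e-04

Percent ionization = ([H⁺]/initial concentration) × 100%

Using Ka equilibrium: x² + Ka×x - Ka×C = 0. Solving: [H⁺] = 4.4421e-03. Percent = (4.4421e-03/0.038) × 100

Percent ionization = 11.7%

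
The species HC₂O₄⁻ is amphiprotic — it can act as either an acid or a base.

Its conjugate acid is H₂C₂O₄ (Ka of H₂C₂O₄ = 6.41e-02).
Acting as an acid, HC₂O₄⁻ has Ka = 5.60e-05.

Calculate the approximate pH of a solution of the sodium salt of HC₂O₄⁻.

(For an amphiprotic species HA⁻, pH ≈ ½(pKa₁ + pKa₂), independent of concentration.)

pKa₁ = -log(6.41e-02) = 1.19; pKa₂ = -log(5.60e-05) = 4.25. For an amphiprotic species, pH ≈ ½(pKa₁ + pKa₂) = ½(1.19 + 4.25) = 2.72.

pH = 2.72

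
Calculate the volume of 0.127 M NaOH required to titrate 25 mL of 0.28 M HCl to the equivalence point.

At equivalence: moles acid = moles base. moles HCl = 0.28 × 25/1000 = 0.007 mol. V_base = moles / 0.127 × 1000 = 55.1 mL.

V_{base} = 55.1 mL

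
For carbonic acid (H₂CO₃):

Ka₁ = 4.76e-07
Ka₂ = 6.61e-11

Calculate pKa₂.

pKa₂ = -log(Ka₂) = -log(6.61e-11) = 10.18.

pK_{a2} = 10.18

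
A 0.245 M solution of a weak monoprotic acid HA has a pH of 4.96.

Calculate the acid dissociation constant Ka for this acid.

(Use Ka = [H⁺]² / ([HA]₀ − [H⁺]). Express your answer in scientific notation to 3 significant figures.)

[H⁺] = 10^(−pH) = 10^(−4.96) = 1.096e-05 M. For HA ⇌ H⁺ + A⁻, Ka = [H⁺][A⁻]/[HA] = [H⁺]² / ([HA]₀ − [H⁺]) = (1.096e-05)² / (0.245 − 1.096e-05) = 4.91e-10.

K_a = 4.91e-10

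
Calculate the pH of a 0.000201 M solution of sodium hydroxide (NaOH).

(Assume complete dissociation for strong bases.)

[OH⁻] = 0.000201 M for strong base. pOH = -log[OH⁻] = 3.70, pH = 14 - pOH

pH = 10.30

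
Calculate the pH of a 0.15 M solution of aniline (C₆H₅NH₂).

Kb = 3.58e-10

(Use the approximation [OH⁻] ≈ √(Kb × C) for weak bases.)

[OH⁻] = √(Kb × C) = √(3.58e-10 × 0.15) = 7.3280e-06. pOH = 5.14, pH = 14 - pOH

pH = 8.86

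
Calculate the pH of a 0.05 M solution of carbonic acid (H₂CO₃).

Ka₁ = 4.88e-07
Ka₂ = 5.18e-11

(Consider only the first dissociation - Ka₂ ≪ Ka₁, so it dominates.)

First dissociation dominates. From Ka₁ = [H⁺][HA⁻]/[H₂A], x² + Ka₁·x − Ka₁·C = 0 with C = 0.05 M and Ka₁ = 4.88e-07. Solving: [H⁺] = (−Ka₁ + √(Ka₁² + 4·Ka₁·C)) / 2 = 1.5596e-04 M. pH = -log(1.5596e-04) = 3.81.

pH = 3.81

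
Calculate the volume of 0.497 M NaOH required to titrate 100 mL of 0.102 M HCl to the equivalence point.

At equivalence: moles acid = moles base. moles HCl = 0.102 × 100/1000 = 0.0102 mol. V_base = moles / 0.497 × 1000 = 20.5 mL.

V_{base} = 20.5 mL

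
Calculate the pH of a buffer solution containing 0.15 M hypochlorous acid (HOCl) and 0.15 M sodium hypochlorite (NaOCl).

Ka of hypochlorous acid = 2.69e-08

pKa = -log(2.69e-08) = 7.57. pH = pKa + log([A⁻]/[HA]) = 7.57 + log(0.15/0.15)

pH = 7.57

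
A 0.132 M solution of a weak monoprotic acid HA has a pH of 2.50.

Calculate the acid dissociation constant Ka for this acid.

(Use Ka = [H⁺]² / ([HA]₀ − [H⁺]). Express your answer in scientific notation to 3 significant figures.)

[H⁺] = 10^(−pH) = 10^(−2.50) = 3.162e-03 M. For HA ⇌ H⁺ + A⁻, Ka = [H⁺][A⁻]/[HA] = [H⁺]² / ([HA]₀ − [H⁺]) = (3.162e-03)² / (0.132 − 3.162e-03) = 7.76e-05.

K_a = 7.76e-05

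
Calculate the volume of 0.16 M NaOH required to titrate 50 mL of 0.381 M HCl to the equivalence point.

At equivalence: moles acid = moles base. moles HCl = 0.381 × 50/1000 = 0.01905 mol. V_base = moles / 0.16 × 1000 = 119.1 mL.

V_{base} = 119.1 mL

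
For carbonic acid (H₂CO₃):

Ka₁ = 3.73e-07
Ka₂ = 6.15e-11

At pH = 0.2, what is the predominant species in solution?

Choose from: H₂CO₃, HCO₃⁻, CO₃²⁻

pKa₁ = 6.43, pKa₂ = 10.21. For a polyprotic acid the predominant species crosses at each pKa: below pKa_n the protonated form dominates, above it the deprotonated form does. At pH = 0.2, the predominant species is H₂CO₃.

H₂CO₃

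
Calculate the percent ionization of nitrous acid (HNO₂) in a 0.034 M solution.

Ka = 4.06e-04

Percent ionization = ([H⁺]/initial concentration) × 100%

Using Ka equilibrium: x² + Ka×x - Ka×C = 0. Solving: [H⁺] = 3.5179e-03. Percent = (3.5179e-03/0.034) × 100

Percent ionization = 10.3%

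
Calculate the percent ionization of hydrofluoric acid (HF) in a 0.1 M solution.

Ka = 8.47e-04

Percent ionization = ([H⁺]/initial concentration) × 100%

Using Ka equilibrium: x² + Ka×x - Ka×C = 0. Solving: [H⁺] = 8.7895e-03. Percent = (8.7895e-03/0.1) × 100

Percent ionization = 8.79%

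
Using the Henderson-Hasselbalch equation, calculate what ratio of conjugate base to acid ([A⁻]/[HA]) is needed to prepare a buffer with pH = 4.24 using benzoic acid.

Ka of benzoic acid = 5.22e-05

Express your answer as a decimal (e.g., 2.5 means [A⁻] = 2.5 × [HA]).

pKa = -log(5.22e-05) = 4.2823. pH = pKa + log([A⁻]/[HA]), so log([A⁻]/[HA]) = pH − pKa = 4.24 − 4.2823 = -0.0423. [A⁻]/[HA] = 10^(-0.0423) = 0.907

[A⁻]/[HA] = 0.907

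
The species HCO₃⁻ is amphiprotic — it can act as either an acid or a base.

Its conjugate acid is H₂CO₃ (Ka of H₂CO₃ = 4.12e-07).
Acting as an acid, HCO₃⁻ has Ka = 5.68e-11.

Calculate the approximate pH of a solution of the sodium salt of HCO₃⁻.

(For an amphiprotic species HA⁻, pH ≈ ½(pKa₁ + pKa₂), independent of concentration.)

pKa₁ = -log(4.12e-07) = 6.39; pKa₂ = -log(5.68e-11) = 10.25. For an amphiprotic species, pH ≈ ½(pKa₁ + pKa₂) = ½(6.39 + 10.25) = 8.32.

pH = 8.32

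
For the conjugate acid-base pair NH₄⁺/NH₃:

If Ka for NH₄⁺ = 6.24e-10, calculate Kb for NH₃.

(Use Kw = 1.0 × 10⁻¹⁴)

For a conjugate pair Ka × Kb = Kw, so Kb = Kw/Ka = 1.0 × 10⁻¹⁴ / 6.24e-10 = 1.60e-05.

K_b = 1.60e-05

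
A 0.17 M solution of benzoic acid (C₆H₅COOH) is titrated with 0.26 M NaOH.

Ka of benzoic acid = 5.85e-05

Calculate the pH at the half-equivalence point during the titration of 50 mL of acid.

At half-equivalence [HA] = [A⁻], so Henderson-Hasselbalch gives pH = pKa = -log(5.85e-05) = 4.23.

pH = pKa = 4.23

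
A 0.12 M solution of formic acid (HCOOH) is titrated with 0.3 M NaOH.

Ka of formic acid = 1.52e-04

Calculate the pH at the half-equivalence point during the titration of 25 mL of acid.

At half-equivalence [HA] = [A⁻], so Henderson-Hasselbalch gives pH = pKa = -log(1.52e-04) = 3.82.

pH = pKa = 3.82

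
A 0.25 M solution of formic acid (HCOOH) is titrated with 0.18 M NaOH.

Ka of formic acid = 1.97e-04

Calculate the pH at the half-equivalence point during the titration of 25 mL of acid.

At half-equivalence [HA] = [A⁻], so Henderson-Hasselbalch gives pH = pKa = -log(1.97e-04) = 3.71.

pH = pKa = 3.71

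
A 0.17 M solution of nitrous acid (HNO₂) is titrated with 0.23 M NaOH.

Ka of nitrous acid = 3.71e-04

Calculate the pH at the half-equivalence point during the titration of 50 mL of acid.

At half-equivalence [HA] = [A⁻], so Henderson-Hasselbalch gives pH = pKa = -log(3.71e-04) = 3.43.

pH = pKa = 3.43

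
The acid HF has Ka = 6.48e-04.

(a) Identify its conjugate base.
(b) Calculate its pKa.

(a) The conjugate base is formed by removing one H⁺ from HF, giving F⁻. (b) pKa = -log(Ka) = -log(6.48e-04) = 3.19.

Conjugate base: F⁻; pK_a = 3.19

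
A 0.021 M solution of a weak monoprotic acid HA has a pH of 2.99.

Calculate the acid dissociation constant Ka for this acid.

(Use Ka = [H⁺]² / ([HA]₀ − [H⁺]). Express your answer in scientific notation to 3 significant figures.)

[H⁺] = 10^(−pH) = 10^(−2.99) = 1.023e-03 M. For HA ⇌ H⁺ + A⁻, Ka = [H⁺][A⁻]/[HA] = [H⁺]² / ([HA]₀ − [H⁺]) = (1.023e-03)² / (0.021 − 1.023e-03) = 5.24e-05.

K_a = 5.24e-05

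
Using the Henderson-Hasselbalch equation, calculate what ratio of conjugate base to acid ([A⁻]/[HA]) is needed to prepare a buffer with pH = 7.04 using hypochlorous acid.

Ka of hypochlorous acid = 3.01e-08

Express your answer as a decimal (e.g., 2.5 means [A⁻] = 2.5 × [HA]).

pKa = -log(3.01e-08) = 7.5214. pH = pKa + log([A⁻]/[HA]), so log([A⁻]/[HA]) = pH − pKa = 7.04 − 7.5214 = -0.4814. [A⁻]/[HA] = 10^(-0.4814) = 0.330

[A⁻]/[HA] = 0.330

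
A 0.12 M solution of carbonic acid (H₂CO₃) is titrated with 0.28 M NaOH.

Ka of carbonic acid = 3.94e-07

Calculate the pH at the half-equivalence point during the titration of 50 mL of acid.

At half-equivalence [HA] = [A⁻], so Henderson-Hasselbalch gives pH = pKa = -log(3.94e-07) = 6.40.

pH = pKa = 6.40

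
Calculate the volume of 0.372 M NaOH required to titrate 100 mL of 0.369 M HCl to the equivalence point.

At equivalence: moles acid = moles base. moles HCl = 0.369 × 100/1000 = 0.0369 mol. V_base = moles / 0.372 × 1000 = 99.2 mL.

V_{base} = 99.2 mL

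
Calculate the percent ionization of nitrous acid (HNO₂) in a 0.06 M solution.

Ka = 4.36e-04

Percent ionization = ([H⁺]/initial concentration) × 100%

Using Ka equilibrium: x² + Ka×x - Ka×C = 0. Solving: [H⁺] = 4.9013e-03. Percent = (4.9013e-03/0.06) × 100

Percent ionization = 8.17%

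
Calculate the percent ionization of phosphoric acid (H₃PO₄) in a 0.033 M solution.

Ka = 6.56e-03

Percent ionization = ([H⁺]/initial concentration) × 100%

Using Ka equilibrium: x² + Ka×x - Ka×C = 0. Solving: [H⁺] = 1.1794e-02. Percent = (1.1794e-02/0.033) × 100

Percent ionization = 35.7%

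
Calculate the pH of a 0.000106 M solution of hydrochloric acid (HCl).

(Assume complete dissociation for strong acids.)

[H⁺] = 0.000106 M for strong acid. pH = -log[H⁺] = -log(0.000106)

pH = 3.97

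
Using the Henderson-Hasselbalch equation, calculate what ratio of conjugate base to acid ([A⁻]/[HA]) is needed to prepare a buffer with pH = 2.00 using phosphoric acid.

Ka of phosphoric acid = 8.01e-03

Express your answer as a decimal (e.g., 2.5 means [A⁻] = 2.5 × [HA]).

pKa = -log(8.01e-03) = 2.0964. pH = pKa + log([A⁻]/[HA]), so log([A⁻]/[HA]) = pH − pKa = 2.00 − 2.0964 = -0.0964. [A⁻]/[HA] = 10^(-0.0964) = 0.801

[A⁻]/[HA] = 0.801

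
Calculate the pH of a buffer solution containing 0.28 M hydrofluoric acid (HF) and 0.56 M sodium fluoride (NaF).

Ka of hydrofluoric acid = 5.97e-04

pKa = -log(5.97e-04) = 3.22. pH = pKa + log([A⁻]/[HA]) = 3.22 + log(0.56/0.28)

pH = 3.53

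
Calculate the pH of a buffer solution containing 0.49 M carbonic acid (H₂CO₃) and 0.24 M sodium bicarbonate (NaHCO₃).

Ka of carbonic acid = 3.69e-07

pKa = -log(3.69e-07) = 6.43. pH = pKa + log([A⁻]/[HA]) = 6.43 + log(0.24/0.49)

pH = 6.12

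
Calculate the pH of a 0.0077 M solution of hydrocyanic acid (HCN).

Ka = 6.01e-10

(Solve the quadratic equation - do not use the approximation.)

x² + Ka×x - Ka×C = 0. Using quadratic formula: [H⁺] = 2.1509e-06

pH = 5.67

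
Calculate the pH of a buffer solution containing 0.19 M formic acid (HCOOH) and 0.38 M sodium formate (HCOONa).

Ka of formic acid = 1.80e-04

pKa = -log(1.80e-04) = 3.74. pH = pKa + log([A⁻]/[HA]) = 3.74 + log(0.38/0.19)

pH = 4.05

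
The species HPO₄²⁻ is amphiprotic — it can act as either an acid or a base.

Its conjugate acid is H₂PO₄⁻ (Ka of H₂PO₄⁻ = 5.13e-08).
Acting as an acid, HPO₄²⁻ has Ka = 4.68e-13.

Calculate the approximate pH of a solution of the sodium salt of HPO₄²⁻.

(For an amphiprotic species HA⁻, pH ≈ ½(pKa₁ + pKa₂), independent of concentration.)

pKa₁ = -log(5.13e-08) = 7.29; pKa₂ = -log(4.68e-13) = 12.33. For an amphiprotic species, pH ≈ ½(pKa₁ + pKa₂) = ½(7.29 + 12.33) = 9.81.

pH = 9.81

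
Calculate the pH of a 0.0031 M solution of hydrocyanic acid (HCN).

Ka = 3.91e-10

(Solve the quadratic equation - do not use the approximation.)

x² + Ka×x - Ka×C = 0. Using quadratic formula: [H⁺] = 1.1008e-06

pH = 5.96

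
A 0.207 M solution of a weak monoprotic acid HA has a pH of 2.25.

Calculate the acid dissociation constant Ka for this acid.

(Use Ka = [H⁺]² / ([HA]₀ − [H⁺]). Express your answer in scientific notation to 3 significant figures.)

[H⁺] = 10^(−pH) = 10^(−2.25) = 5.623e-03 M. For HA ⇌ H⁺ + A⁻, Ka = [H⁺][A⁻]/[HA] = [H⁺]² / ([HA]₀ − [H⁺]) = (5.623e-03)² / (0.207 − 5.623e-03) = 1.57e-04.

K_a = 1.57e-04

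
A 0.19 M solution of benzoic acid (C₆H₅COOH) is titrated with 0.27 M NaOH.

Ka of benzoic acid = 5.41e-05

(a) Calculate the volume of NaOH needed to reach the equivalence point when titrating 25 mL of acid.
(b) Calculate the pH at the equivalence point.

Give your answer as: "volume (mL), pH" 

moles acid = 0.19 × 25/1000 = 0.00475 mol; V_base = moles/0.27 × 1000 = 17.6 mL. At equivalence only the conjugate base is present: [A⁻] = 0.00475/0.043 = 1.1152e-01 M. Kb = Kw/Ka = 1.85e-10; [OH⁻] = √(Kb × [A⁻]) = 4.5403e-06; pOH = 5.34; pH = 14 - pOH = 8.66.

V = 17.6 mL, pH = 8.66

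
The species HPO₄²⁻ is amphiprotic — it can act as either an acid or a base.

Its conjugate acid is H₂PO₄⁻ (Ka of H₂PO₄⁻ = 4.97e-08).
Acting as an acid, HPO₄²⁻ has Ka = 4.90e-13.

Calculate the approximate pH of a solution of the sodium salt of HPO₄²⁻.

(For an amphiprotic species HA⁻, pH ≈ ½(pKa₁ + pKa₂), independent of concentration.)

pKa₁ = -log(4.97e-08) = 7.30; pKa₂ = -log(4.90e-13) = 12.31. For an amphiprotic species, pH ≈ ½(pKa₁ + pKa₂) = ½(7.30 + 12.31) = 9.81.

pH = 9.81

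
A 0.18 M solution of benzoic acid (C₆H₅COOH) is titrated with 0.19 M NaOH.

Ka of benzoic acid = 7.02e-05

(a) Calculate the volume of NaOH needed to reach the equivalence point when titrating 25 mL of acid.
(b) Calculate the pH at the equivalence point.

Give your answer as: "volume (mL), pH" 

moles acid = 0.18 × 25/1000 = 0.0045 mol; V_base = moles/0.19 × 1000 = 23.7 mL. At equivalence only the conjugate base is present: [A⁻] = 0.0045/0.049 = 9.2432e-02 M. Kb = Kw/Ka = 1.42e-10; [OH⁻] = √(Kb × [A⁻]) = 3.6286e-06; pOH = 5.44; pH = 14 - pOH = 8.56.

V = 23.7 mL, pH = 8.56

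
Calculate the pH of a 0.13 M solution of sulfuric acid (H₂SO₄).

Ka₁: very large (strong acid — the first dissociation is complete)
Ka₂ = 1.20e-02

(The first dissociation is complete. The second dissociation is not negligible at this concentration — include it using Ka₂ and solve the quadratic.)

First dissociation is complete: [H⁺]₀ = [HSO₄⁻]₀ = C = 0.13 M. Second dissociation HSO₄⁻ ⇌ H⁺ + SO₄²⁻: let x = [SO₄²⁻]. Ka₂ = (C + x)·x / (C − x) = 1.20e-02 → x² + (C + Ka₂)·x − Ka₂·C = 0 → x² + 0.14200·x − 1.560e-03 = 0. x = (−0.14200 + √(0.14200² + 4 × 1.560e-03)) / 2 = 1.0247e-02 M. [H⁺] = C + x = 0.13 + 1.0247e-02 = 1.4025e-01 M. pH = -log(1.4025e-01) = 0.85.

pH = 0.85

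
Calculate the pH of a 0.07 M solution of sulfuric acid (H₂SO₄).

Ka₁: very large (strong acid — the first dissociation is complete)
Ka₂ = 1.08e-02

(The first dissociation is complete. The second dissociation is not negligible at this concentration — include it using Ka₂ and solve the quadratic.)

First dissociation is complete: [H⁺]₀ = [HSO₄⁻]₀ = C = 0.07 M. Second dissociation HSO₄⁻ ⇌ H⁺ + SO₄²⁻: let x = [SO₄²⁻]. Ka₂ = (C + x)·x / (C − x) = 1.08e-02 → x² + (C + Ka₂)·x − Ka₂·C = 0 → x² + 0.08080·x − 7.560e-04 = 0. x = (−0.08080 + √(0.08080² + 4 × 7.560e-04)) / 2 = 8.4688e-03 M. [H⁺] = C + x = 0.07 + 8.4688e-03 = 7.8469e-02 M. pH = -log(7.8469e-02) = 1.11.

pH = 1.11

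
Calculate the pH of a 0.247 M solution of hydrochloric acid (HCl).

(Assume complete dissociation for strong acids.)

[H⁺] = 0.247 M for strong acid. pH = -log[H⁺] = -log(0.247)

pH = 0.61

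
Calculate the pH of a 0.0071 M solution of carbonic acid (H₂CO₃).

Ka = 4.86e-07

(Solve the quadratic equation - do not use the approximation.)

x² + Ka×x - Ka×C = 0. Using quadratic formula: [H⁺] = 5.8499e-05

pH = 4.23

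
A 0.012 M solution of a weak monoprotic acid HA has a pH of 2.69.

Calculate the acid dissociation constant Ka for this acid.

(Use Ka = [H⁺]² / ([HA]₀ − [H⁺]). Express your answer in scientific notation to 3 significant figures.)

[H⁺] = 10^(−pH) = 10^(−2.69) = 2.042e-03 M. For HA ⇌ H⁺ + A⁻, Ka = [H⁺][A⁻]/[HA] = [H⁺]² / ([HA]₀ − [H⁺]) = (2.042e-03)² / (0.012 − 2.042e-03) = 4.19e-04.

K_a = 4.19e-04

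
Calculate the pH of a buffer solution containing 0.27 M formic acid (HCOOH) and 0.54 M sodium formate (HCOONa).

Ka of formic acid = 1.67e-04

pKa = -log(1.67e-04) = 3.78. pH = pKa + log([A⁻]/[HA]) = 3.78 + log(0.54/0.27)

pH = 4.08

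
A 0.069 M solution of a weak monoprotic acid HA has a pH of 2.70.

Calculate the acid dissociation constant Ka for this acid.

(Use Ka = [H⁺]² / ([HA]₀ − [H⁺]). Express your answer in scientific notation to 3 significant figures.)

[H⁺] = 10^(−pH) = 10^(−2.70) = 1.995e-03 M. For HA ⇌ H⁺ + A⁻, Ka = [H⁺][A⁻]/[HA] = [H⁺]² / ([HA]₀ − [H⁺]) = (1.995e-03)² / (0.069 − 1.995e-03) = 5.94e-05.

K_a = 5.94e-05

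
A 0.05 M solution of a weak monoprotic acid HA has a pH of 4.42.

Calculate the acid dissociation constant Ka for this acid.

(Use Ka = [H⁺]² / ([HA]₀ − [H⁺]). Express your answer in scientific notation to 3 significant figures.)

[H⁺] = 10^(−pH) = 10^(−4.42) = 3.802e-05 M. For HA ⇌ H⁺ + A⁻, Ka = [H⁺][A⁻]/[HA] = [H⁺]² / ([HA]₀ − [H⁺]) = (3.802e-05)² / (0.05 − 3.802e-05) = 2.89e-08.

K_a = 2.89e-08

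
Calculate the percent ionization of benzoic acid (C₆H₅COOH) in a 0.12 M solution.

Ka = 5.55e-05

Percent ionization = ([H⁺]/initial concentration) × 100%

Using Ka equilibrium: x² + Ka×x - Ka×C = 0. Solving: [H⁺] = 2.5531e-03. Percent = (2.5531e-03/0.12) × 100

Percent ionization = 2.13%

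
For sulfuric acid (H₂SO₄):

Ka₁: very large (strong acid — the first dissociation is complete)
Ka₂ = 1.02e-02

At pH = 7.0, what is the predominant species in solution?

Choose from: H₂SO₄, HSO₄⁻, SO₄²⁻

The first dissociation is complete, so H₂SO₄ itself is never the predominant species in water; pKa₂ = -log(1.02e-02) = 1.99. For a polyprotic acid the predominant species crosses at each pKa: below pKa_n the protonated form dominates, above it the deprotonated form does. At pH = 7.0, the predominant species is SO₄²⁻.

SO₄²⁻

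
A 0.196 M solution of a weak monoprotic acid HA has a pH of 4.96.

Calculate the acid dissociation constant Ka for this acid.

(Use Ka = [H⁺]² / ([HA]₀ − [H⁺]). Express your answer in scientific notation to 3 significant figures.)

[H⁺] = 10^(−pH) = 10^(−4.96) = 1.096e-05 M. For HA ⇌ H⁺ + A⁻, Ka = [H⁺][A⁻]/[HA] = [H⁺]² / ([HA]₀ − [H⁺]) = (1.096e-05)² / (0.196 − 1.096e-05) = 6.13e-10.

K_a = 6.13e-10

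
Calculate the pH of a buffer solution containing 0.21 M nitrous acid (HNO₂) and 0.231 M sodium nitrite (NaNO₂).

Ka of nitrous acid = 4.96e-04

pKa = -log(4.96e-04) = 3.30. pH = pKa + log([A⁻]/[HA]) = 3.30 + log(0.231/0.21)

pH = 3.35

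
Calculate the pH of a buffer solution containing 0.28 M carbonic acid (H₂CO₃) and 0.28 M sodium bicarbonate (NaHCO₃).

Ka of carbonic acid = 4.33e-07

pKa = -log(4.33e-07) = 6.36. pH = pKa + log([A⁻]/[HA]) = 6.36 + log(0.28/0.28)

pH = 6.36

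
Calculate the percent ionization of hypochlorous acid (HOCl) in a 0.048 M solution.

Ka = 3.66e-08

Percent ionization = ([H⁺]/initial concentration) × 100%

Using Ka equilibrium: x² + Ka×x - Ka×C = 0. Solving: [H⁺] = 4.1896e-05. Percent = (4.1896e-05/0.048) × 100

Percent ionization = 0.0873%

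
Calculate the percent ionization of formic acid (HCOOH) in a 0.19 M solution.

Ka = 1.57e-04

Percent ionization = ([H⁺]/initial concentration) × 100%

Using Ka equilibrium: x² + Ka×x - Ka×C = 0. Solving: [H⁺] = 5.3837e-03. Percent = (5.3837e-03/0.19) × 100

Percent ionization = 2.83%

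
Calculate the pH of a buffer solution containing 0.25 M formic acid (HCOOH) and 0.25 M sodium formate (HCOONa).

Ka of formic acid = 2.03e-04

pKa = -log(2.03e-04) = 3.69. pH = pKa + log([A⁻]/[HA]) = 3.69 + log(0.25/0.25)

pH = 3.69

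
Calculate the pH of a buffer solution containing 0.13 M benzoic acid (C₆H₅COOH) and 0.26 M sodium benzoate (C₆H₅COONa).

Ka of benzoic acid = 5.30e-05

pKa = -log(5.30e-05) = 4.28. pH = pKa + log([A⁻]/[HA]) = 4.28 + log(0.26/0.13)

pH = 4.58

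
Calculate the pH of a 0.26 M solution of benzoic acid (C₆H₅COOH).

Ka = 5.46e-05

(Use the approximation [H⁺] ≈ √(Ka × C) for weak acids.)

[H⁺] = √(Ka × C) = √(5.46e-05 × 0.26) = 3.7678e-03. pH = -log(3.7678e-03)

pH = 2.42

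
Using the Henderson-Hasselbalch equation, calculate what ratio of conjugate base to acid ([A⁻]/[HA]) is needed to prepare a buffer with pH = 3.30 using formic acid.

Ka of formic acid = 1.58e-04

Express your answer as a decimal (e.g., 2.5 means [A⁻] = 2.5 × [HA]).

pKa = -log(1.58e-04) = 3.8013. pH = pKa + log([A⁻]/[HA]), so log([A⁻]/[HA]) = pH − pKa = 3.30 − 3.8013 = -0.5013. [A⁻]/[HA] = 10^(-0.5013) = 0.315

[A⁻]/[HA] = 0.315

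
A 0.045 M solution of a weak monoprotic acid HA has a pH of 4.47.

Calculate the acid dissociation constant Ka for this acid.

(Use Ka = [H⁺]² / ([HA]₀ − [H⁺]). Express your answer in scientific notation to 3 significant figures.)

[H⁺] = 10^(−pH) = 10^(−4.47) = 3.388e-05 M. For HA ⇌ H⁺ + A⁻, Ka = [H⁺][A⁻]/[HA] = [H⁺]² / ([HA]₀ − [H⁺]) = (3.388e-05)² / (0.045 − 3.388e-05) = 2.55e-08.

K_a = 2.55e-08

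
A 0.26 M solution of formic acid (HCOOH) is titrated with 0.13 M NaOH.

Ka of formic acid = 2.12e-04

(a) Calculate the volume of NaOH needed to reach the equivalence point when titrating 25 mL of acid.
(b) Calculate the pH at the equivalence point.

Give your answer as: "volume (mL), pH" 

moles acid = 0.26 × 25/1000 = 0.0065 mol; V_base = moles/0.13 × 1000 = 50.0 mL. At equivalence only the conjugate base is present: [A⁻] = 0.0065/0.075 = 8.6667e-02 M. Kb = Kw/Ka = 4.72e-11; [OH⁻] = √(Kb × [A⁻]) = 2.0219e-06; pOH = 5.69; pH = 14 - pOH = 8.31.

V = 50.0 mL, pH = 8.31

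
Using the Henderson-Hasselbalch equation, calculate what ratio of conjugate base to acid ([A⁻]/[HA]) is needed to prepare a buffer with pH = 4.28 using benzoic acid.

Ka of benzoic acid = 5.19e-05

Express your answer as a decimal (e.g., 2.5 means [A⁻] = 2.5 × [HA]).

pKa = -log(5.19e-05) = 4.2848. pH = pKa + log([A⁻]/[HA]), so log([A⁻]/[HA]) = pH − pKa = 4.28 − 4.2848 = -0.0048. [A⁻]/[HA] = 10^(-0.0048) = 0.989

[A⁻]/[HA] = 0.989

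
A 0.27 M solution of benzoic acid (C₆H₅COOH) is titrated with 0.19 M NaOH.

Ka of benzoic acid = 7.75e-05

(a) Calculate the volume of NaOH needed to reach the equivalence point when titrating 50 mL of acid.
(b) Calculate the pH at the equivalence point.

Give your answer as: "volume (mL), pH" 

moles acid = 0.27 × 50/1000 = 0.0135 mol; V_base = moles/0.19 × 1000 = 71.1 mL. At equivalence only the conjugate base is present: [A⁻] = 0.0135/0.121 = 1.1152e-01 M. Kb = Kw/Ka = 1.29e-10; [OH⁻] = √(Kb × [A⁻]) = 3.7934e-06; pOH = 5.42; pH = 14 - pOH = 8.58.

V = 71.1 mL, pH = 8.58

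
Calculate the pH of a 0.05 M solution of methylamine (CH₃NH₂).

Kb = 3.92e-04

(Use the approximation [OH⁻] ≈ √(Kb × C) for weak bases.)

[OH⁻] = √(Kb × C) = √(3.92e-04 × 0.05) = 4.4272e-03. pOH = 2.35, pH = 14 - pOH

pH = 11.65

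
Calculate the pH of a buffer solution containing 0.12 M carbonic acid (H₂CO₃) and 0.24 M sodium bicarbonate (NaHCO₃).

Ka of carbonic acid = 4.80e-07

pKa = -log(4.80e-07) = 6.32. pH = pKa + log([A⁻]/[HA]) = 6.32 + log(0.24/0.12)

pH = 6.62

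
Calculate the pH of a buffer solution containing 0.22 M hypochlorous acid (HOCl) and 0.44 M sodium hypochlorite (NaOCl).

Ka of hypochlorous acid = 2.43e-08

pKa = -log(2.43e-08) = 7.61. pH = pKa + log([A⁻]/[HA]) = 7.61 + log(0.44/0.22)

pH = 7.92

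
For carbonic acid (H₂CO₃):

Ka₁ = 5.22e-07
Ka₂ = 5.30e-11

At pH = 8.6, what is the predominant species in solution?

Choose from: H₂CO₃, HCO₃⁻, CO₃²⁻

pKa₁ = 6.28, pKa₂ = 10.28. For a polyprotic acid the predominant species crosses at each pKa: below pKa_n the protonated form dominates, above it the deprotonated form does. At pH = 8.6, the predominant species is HCO₃⁻.

HCO₃⁻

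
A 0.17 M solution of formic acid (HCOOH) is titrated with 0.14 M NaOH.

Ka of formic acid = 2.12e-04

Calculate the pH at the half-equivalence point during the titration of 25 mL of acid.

At half-equivalence [HA] = [A⁻], so Henderson-Hasselbalch gives pH = pKa = -log(2.12e-04) = 3.67.

pH = pKa = 3.67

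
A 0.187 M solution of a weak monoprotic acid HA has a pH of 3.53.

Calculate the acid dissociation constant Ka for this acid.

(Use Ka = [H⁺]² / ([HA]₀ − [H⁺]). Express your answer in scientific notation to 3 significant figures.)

[H⁺] = 10^(−pH) = 10^(−3.53) = 2.951e-04 M. For HA ⇌ H⁺ + A⁻, Ka = [H⁺][A⁻]/[HA] = [H⁺]² / ([HA]₀ − [H⁺]) = (2.951e-04)² / (0.187 − 2.951e-04) = 4.66e-07.

K_a = 4.66e-07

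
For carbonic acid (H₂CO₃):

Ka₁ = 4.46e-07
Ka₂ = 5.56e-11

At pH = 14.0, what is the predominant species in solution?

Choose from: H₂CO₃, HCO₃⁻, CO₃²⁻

pKa₁ = 6.35, pKa₂ = 10.25. For a polyprotic acid the predominant species crosses at each pKa: below pKa_n the protonated form dominates, above it the deprotonated form does. At pH = 14.0, the predominant species is CO₃²⁻.

CO₃²⁻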